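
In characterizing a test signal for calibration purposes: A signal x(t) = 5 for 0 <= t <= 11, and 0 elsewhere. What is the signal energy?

Energy = integral of |x(t)|^2 dt over the signal duration
= 5^2 * 11 = 25 * 11 = 275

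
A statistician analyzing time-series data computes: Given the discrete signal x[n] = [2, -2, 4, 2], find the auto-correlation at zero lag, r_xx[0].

The auto-correlation at zero lag r_xx[0] equals the signal energy.
r_xx[0] = sum of x[n]^2 = 2^2 + (-2)^2 + 4^2 + 2^2
= 4 + 4 + 16 + 4 = 28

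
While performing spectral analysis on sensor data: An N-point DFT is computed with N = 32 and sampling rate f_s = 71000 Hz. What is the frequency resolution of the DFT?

DFT frequency resolution = f_s / N
= 71000 / 32 = 8875/4 Hz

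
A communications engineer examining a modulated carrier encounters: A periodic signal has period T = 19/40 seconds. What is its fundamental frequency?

The fundamental frequency is the reciprocal of the period.
f = 1/T = 1/(19/40) = 40/19 Hz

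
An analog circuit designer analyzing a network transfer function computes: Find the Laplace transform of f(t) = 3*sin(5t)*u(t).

Standard pair: sin(wt)*u(t) <-> w/(s^2+w^2)
With w = 5: L{3*sin(5t)*u(t)} = 15/(s^2+25)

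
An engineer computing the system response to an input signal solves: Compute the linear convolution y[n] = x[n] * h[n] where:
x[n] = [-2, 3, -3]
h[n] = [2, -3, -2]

y[n] = sum_k x[k]*h[n-k]. Output length = len(x) + len(h) - 1 = 3 + 3 - 1 = 5.
y[0] = -2*2 = -4
y[1] = 3*2 + -2*-3 = 12
y[2] = -3*2 + 3*-3 + -2*-2 = -11
y[3] = -3*-3 + 3*-2 = 3
y[4] = -3*-2 = 6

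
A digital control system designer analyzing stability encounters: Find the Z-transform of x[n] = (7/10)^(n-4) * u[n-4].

Time-shifting property: if X(z) = Z{x[n]}, then Z{x[n-d]} = z^(-d) * X(z)
X(z) = z/(z - 7/10) for x[n] = (7/10)^n * u[n]
Z{x[n-4]} = z^(-4) * z/(z - 7/10) = z^(-3)/(z - 7/10)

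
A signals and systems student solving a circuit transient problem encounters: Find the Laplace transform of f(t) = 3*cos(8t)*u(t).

Standard pair: cos(wt)*u(t) <-> s/(s^2+w^2)
With w = 8: L{3*cos(8t)*u(t)} = 3s/(s^2+64)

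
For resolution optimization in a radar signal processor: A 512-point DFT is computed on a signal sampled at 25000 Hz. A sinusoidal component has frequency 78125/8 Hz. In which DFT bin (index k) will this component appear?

DFT frequency resolution = f_s/N = 25000/512 = 3125/64 Hz
Bin index k = f_signal / resolution = 78125/8 / 3125/64 = 200
The signal frequency 78125/8 Hz falls in DFT bin k = 200.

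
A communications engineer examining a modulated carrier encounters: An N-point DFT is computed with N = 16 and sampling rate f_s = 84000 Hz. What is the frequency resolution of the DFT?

DFT frequency resolution = f_s / N
= 84000 / 16 = 5250 Hz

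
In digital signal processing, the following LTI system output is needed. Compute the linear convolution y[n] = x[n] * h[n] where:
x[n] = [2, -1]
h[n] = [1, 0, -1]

y[n] = sum_k x[k]*h[n-k]. Output length = len(x) + len(h) - 1 = 2 + 3 - 1 = 4.
y[0] = 2*1 = 2
y[1] = -1*1 + 2*0 = -1
y[2] = -1*0 + 2*-1 = -2
y[3] = -1*-1 = 1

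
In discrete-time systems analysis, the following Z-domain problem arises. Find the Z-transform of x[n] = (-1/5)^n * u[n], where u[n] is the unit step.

The Z-transform of a^n * u[n] is z/(z-a) for |z| > |a|.
Here a = -1/5, so X(z) = z/(z - (-1/5)) = 5z/(5z + 1)
ROC: |z| > 1/5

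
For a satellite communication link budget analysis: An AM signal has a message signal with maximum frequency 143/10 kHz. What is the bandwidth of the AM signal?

In AM (double-sideband), the bandwidth is twice the message frequency.
BW = 2 * f_m = 2 * 143/10 kHz = 143/5 kHz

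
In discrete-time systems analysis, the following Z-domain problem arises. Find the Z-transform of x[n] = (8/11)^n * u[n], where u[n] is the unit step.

The Z-transform of a^n * u[n] is z/(z-a) for |z| > |a|.
Here a = 8/11, so X(z) = z/(z - (8/11)) = 11z/(11z - 8)
ROC: |z| > 8/11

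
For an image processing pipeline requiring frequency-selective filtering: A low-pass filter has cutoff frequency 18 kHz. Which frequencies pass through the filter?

A low-pass filter passes all frequencies below the cutoff frequency 18 kHz and attenuates higher frequencies.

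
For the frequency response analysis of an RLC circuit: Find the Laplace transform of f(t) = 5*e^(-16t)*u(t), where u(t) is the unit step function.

Standard Laplace transform pair:
e^(-at)*u(t) <-> 1/(s+a)
With a = 16: L{5*e^(-16t)*u(t)} = 5/(s+16), ROC: Re(s) > -16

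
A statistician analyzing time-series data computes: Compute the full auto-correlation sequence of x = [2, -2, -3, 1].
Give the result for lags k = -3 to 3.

r_xx[k] = sum_m x[m]*x[m+k], indexed from 0, for k = -3 to 3:
  r_xx[-3] = x[3]*x[0] = 2
  r_xx[-2] = x[2]*x[0] + x[3]*x[1] = -8
  r_xx[-1] = x[1]*x[0] + x[2]*x[1] + x[3]*x[2] = -1
  r_xx[0] = x[0]*x[0] + x[1]*x[1] + x[2]*x[2] + x[3]*x[3] = 18
  r_xx[1] = x[0]*x[1] + x[1]*x[2] + x[2]*x[3] = -1
  r_xx[2] = x[0]*x[2] + x[1]*x[3] = -8
  r_xx[3] = x[0]*x[3] = 2
r_xx = [2, -8, -1, 18, -1, -8, 2]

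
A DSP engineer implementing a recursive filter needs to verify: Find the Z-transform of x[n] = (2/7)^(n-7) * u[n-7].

Time-shifting property: if X(z) = Z{x[n]}, then Z{x[n-d]} = z^(-d) * X(z)
X(z) = z/(z - 2/7) for x[n] = (2/7)^n * u[n]
Z{x[n-7]} = z^(-7) * z/(z - 2/7) = z^(-6)/(z - 2/7)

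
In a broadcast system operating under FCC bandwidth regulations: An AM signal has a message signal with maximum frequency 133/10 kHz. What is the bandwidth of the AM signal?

In AM (double-sideband), the bandwidth is twice the message frequency.
BW = 2 * f_m = 2 * 133/10 kHz = 133/5 kHz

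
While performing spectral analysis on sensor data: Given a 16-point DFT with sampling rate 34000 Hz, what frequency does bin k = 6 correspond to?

The frequency of DFT bin k is: f_k = k * f_s / N
f_6 = 6 * 34000 / 16 = 12750 Hz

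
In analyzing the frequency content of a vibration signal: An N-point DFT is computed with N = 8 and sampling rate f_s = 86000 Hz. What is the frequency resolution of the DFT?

DFT frequency resolution = f_s / N
= 86000 / 8 = 10750 Hz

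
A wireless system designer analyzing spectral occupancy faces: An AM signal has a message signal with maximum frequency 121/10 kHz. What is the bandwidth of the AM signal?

In AM (double-sideband), the bandwidth is twice the message frequency.
BW = 2 * f_m = 2 * 121/10 kHz = 121/5 kHz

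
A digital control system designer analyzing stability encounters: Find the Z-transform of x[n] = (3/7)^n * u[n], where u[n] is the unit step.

The Z-transform of a^n * u[n] is z/(z-a) for |z| > |a|.
Here a = 3/7, so X(z) = z/(z - (3/7)) = 7z/(7z - 3)
ROC: |z| > 3/7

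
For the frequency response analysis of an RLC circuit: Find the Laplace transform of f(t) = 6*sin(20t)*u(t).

Standard pair: sin(wt)*u(t) <-> w/(s^2+w^2)
With w = 20: L{6*sin(20t)*u(t)} = 120/(s^2+400)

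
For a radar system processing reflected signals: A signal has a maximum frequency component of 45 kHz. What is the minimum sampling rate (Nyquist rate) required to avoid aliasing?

By the Nyquist-Shannon sampling theorem,
the minimum sampling rate (Nyquist rate) must be at least 2 * f_max.
Nyquist rate = 2 * 45 kHz = 90 kHz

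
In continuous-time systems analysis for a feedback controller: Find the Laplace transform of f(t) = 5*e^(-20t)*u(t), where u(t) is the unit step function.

Standard Laplace transform pair:
e^(-at)*u(t) <-> 1/(s+a)
With a = 20: L{5*e^(-20t)*u(t)} = 5/(s+20), ROC: Re(s) > -20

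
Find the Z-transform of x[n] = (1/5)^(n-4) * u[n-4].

Time-shifting property: if X(z) = Z{x[n]}, then Z{x[n-d]} = z^(-d) * X(z)
X(z) = z/(z - 1/5) for x[n] = (1/5)^n * u[n]
Z{x[n-4]} = z^(-4) * z/(z - 1/5) = z^(-3)/(z - 1/5)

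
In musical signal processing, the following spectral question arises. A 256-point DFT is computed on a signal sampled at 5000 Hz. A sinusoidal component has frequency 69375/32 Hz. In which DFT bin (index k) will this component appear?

DFT frequency resolution = f_s/N = 5000/256 = 625/32 Hz
Bin index k = f_signal / resolution = 69375/32 / 625/32 = 111
The signal frequency 69375/32 Hz falls in DFT bin k = 111.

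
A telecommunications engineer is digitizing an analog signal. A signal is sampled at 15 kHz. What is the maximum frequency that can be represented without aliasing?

The maximum frequency that can be represented without aliasing
is the Nyquist frequency: f_max = f_s / 2 = 15 kHz / 2 = 15/2 kHz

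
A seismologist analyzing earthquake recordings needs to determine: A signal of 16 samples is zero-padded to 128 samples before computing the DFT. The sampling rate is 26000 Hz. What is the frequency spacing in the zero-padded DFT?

Original DFT: N = 16, resolution = f_s/N = 26000/16 = 1625 Hz
Zero-padded DFT: N = 128, resolution = f_s/N = 26000/128 = 1625/8 Hz
Zero-padding interpolates the spectrum (finer frequency grid)
but does NOT improve the true spectral resolution (ability to resolve close frequencies).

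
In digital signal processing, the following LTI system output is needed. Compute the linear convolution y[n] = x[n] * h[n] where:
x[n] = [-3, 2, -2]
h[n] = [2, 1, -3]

y[n] = sum_k x[k]*h[n-k]. Output length = len(x) + len(h) - 1 = 3 + 3 - 1 = 5.
y[0] = -3*2 = -6
y[1] = 2*2 + -3*1 = 1
y[2] = -2*2 + 2*1 + -3*-3 = 7
y[3] = -2*1 + 2*-3 = -8
y[4] = -2*-3 = 6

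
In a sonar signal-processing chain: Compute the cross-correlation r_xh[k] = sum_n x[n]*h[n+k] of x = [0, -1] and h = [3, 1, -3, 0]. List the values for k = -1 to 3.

Both sequences indexed from 0 and zero outside their support.
Lags with overlap: k = -1 to 3.
  r_xh[-1] = x[1]*h[0] = -3
  r_xh[0] = x[0]*h[0] + x[1]*h[1] = -1
  r_xh[1] = x[0]*h[1] + x[1]*h[2] = 3
  r_xh[2] = x[0]*h[2] + x[1]*h[3] = 0
  r_xh[3] = x[0]*h[3] = 0
r_xh = [-3, -1, 3, 0, 0] (for k = -1, ..., 3)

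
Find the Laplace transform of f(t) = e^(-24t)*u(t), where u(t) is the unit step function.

Standard Laplace transform pair:
e^(-at)*u(t) <-> 1/(s+a)
With a = 24: L{e^(-24t)*u(t)} = 1/(s+24), ROC: Re(s) > -24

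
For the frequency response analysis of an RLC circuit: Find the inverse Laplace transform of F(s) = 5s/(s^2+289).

Standard pair: s/(s^2+w^2) <-> cos(wt)*u(t)
With k=5, w=17: f(t) = 5*cos(17t)*u(t)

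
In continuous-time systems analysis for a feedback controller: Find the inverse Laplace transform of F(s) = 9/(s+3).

Standard pair: k/(s+a) <-> k*e^(-at)*u(t)
With k=9, a=3: f(t) = 9*e^(-3t)*u(t)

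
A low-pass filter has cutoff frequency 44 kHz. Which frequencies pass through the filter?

A low-pass filter passes all frequencies below the cutoff frequency 44 kHz and attenuates higher frequencies.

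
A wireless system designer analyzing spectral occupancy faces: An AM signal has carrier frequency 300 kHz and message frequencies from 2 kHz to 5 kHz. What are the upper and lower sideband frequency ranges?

Upper sideband (USB) = fc + [fm_low, fm_high] = 300 + [2, 5] = [302, 305] kHz
Lower sideband (LSB) = fc - [fm_high, fm_low] = 300 - [5, 2] = [295, 298] kHz
Total occupied spectrum: 295 kHz to 305 kHz (plus carrier at 300 kHz)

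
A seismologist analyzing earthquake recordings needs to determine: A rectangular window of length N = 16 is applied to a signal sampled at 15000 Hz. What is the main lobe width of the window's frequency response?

For a rectangular window of length N,
the main lobe width in frequency is 2*f_s/N.
= 2*15000/16 = 1875 Hz
This determines the minimum frequency separation for resolving two sinusoids.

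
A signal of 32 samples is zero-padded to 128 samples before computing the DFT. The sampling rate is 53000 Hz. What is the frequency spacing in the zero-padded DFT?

Original DFT: N = 32, resolution = f_s/N = 53000/32 = 6625/4 Hz
Zero-padded DFT: N = 128, resolution = f_s/N = 53000/128 = 6625/16 Hz
Zero-padding interpolates the spectrum (finer frequency grid)
but does NOT improve the true spectral resolution (ability to resolve close frequencies).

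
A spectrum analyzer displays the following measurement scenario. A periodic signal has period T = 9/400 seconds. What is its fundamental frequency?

The fundamental frequency is the reciprocal of the period.
f = 1/T = 1/(9/400) = 400/9 Hz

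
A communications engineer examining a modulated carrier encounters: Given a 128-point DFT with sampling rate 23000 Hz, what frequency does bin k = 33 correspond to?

The frequency of DFT bin k is: f_k = k * f_s / N
f_33 = 33 * 23000 / 128 = 94875/16 Hz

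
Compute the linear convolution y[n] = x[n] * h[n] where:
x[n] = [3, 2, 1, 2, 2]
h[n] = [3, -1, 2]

y[n] = sum_k x[k]*h[n-k]. Output length = len(x) + len(h) - 1 = 5 + 3 - 1 = 7.
y[0] = 3*3 = 9
y[1] = 2*3 + 3*-1 = 3
y[2] = 1*3 + 2*-1 + 3*2 = 7
y[3] = 2*3 + 1*-1 + 2*2 = 9
y[4] = 2*3 + 2*-1 + 1*2 = 6
y[5] = 2*-1 + 2*2 = 2
y[6] = 2*2 = 4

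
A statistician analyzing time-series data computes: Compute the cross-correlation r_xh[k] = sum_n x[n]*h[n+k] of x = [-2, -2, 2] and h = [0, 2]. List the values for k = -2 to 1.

Both sequences indexed from 0 and zero outside their support.
Lags with overlap: k = -2 to 1.
  r_xh[-2] = x[2]*h[0] = 0
  r_xh[-1] = x[1]*h[0] + x[2]*h[1] = 4
  r_xh[0] = x[0]*h[0] + x[1]*h[1] = -4
  r_xh[1] = x[0]*h[1] = -4
r_xh = [0, 4, -4, -4] (for k = -2, ..., 1)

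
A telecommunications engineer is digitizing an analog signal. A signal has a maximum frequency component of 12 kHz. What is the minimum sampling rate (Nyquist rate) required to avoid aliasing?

By the Nyquist-Shannon sampling theorem,
the minimum sampling rate (Nyquist rate) must be at least 2 * f_max.
Nyquist rate = 2 * 12 kHz = 24 kHz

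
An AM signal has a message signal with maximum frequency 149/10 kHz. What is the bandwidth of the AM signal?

In AM (double-sideband), the bandwidth is twice the message frequency.
BW = 2 * f_m = 2 * 149/10 kHz = 149/5 kHz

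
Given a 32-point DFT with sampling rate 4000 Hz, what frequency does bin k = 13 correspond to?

The frequency of DFT bin k is: f_k = k * f_s / N
f_13 = 13 * 4000 / 32 = 1625 Hz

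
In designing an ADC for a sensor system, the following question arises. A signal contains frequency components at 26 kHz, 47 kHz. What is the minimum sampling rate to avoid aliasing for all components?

The highest frequency component is f_max = 47 kHz.
Nyquist rate = 2 * f_max = 2 * 47 kHz = 94 kHz.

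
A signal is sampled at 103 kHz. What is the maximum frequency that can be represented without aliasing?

The maximum frequency that can be represented without aliasing
is the Nyquist frequency: f_max = f_s / 2 = 103 kHz / 2 = 103/2 kHz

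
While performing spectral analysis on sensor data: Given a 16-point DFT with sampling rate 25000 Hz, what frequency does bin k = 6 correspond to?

The frequency of DFT bin k is: f_k = k * f_s / N
f_6 = 6 * 25000 / 16 = 9375 Hz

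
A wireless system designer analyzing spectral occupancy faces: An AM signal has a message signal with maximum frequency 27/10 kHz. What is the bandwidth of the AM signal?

In AM (double-sideband), the bandwidth is twice the message frequency.
BW = 2 * f_m = 2 * 27/10 kHz = 27/5 kHz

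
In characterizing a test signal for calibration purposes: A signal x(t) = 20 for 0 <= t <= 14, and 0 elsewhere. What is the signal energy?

Energy = integral of |x(t)|^2 dt over the signal duration
= 20^2 * 14 = 400 * 14 = 5600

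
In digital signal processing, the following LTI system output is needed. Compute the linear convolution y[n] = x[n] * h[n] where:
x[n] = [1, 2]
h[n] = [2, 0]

y[n] = sum_k x[k]*h[n-k]. Output length = len(x) + len(h) - 1 = 2 + 2 - 1 = 3.
y[0] = 1*2 = 2
y[1] = 2*2 + 1*0 = 4
y[2] = 2*0 = 0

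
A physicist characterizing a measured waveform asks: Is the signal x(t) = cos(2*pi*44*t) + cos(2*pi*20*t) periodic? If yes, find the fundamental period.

f1 = 44 Hz, f2 = 20 Hz
Period T1 = 1/44, T2 = 1/20
Ratio T1/T2 = 20/44, which is rational.
The signal is periodic with fundamental period T = 1/GCD(44,20) = 1/4 s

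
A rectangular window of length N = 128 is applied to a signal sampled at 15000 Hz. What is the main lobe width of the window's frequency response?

For a rectangular window of length N,
the main lobe width in frequency is 2*f_s/N.
= 2*15000/128 = 1875/8 Hz
This determines the minimum frequency separation for resolving two sinusoids.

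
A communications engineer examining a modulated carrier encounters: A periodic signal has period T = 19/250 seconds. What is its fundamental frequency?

The fundamental frequency is the reciprocal of the period.
f = 1/T = 1/(19/250) = 250/19 Hz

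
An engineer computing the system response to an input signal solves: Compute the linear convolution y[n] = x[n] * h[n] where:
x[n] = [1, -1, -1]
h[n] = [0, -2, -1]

y[n] = sum_k x[k]*h[n-k]. Output length = len(x) + len(h) - 1 = 3 + 3 - 1 = 5.
y[0] = 1*0 = 0
y[1] = -1*0 + 1*-2 = -2
y[2] = -1*0 + -1*-2 + 1*-1 = 1
y[3] = -1*-2 + -1*-1 = 3
y[4] = -1*-1 = 1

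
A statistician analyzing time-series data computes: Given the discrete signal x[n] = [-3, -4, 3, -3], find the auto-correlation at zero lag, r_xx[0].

The auto-correlation at zero lag r_xx[0] equals the signal energy.
r_xx[0] = sum of x[n]^2 = (-3)^2 + (-4)^2 + 3^2 + (-3)^2
= 9 + 16 + 9 + 9 = 43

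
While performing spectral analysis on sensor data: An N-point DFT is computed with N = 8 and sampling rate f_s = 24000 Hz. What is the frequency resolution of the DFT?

DFT frequency resolution = f_s / N
= 24000 / 8 = 3000 Hz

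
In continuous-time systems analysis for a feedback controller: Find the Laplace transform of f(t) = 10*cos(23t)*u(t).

Standard pair: cos(wt)*u(t) <-> s/(s^2+w^2)
With w = 23: L{10*cos(23t)*u(t)} = 10s/(s^2+529)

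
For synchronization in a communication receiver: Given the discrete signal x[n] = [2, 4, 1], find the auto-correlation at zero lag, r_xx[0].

The auto-correlation at zero lag r_xx[0] equals the signal energy.
r_xx[0] = sum of x[n]^2 = 2^2 + 4^2 + 1^2
= 4 + 16 + 1 = 21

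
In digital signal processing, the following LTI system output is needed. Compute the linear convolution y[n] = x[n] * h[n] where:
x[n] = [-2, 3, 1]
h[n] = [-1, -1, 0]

y[n] = sum_k x[k]*h[n-k]. Output length = len(x) + len(h) - 1 = 3 + 3 - 1 = 5.
y[0] = -2*-1 = 2
y[1] = 3*-1 + -2*-1 = -1
y[2] = 1*-1 + 3*-1 + -2*0 = -4
y[3] = 1*-1 + 3*0 = -1
y[4] = 1*0 = 0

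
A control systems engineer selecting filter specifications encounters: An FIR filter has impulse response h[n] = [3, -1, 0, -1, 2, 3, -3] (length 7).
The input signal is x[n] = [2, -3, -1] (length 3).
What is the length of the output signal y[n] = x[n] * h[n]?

For linear convolution, the output length is:
len(y) = len(x) + len(h) - 1 = 3 + 7 - 1 = 9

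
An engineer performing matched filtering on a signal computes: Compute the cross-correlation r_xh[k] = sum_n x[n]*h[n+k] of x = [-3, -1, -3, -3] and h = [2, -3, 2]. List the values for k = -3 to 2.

Both sequences indexed from 0 and zero outside their support.
Lags with overlap: k = -3 to 2.
  r_xh[-3] = x[3]*h[0] = -6
  r_xh[-2] = x[2]*h[0] + x[3]*h[1] = 3
  r_xh[-1] = x[1]*h[0] + x[2]*h[1] + x[3]*h[2] = 1
  r_xh[0] = x[0]*h[0] + x[1]*h[1] + x[2]*h[2] = -9
  r_xh[1] = x[0]*h[1] + x[1]*h[2] = 7
  r_xh[2] = x[0]*h[2] = -6
r_xh = [-6, 3, 1, -9, 7, -6] (for k = -3, ..., 2)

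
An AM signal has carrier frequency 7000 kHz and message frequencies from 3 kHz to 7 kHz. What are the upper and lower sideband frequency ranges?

Upper sideband (USB) = fc + [fm_low, fm_high] = 7000 + [3, 7] = [7003, 7007] kHz
Lower sideband (LSB) = fc - [fm_high, fm_low] = 7000 - [7, 3] = [6993, 6997] kHz
Total occupied spectrum: 6993 kHz to 7007 kHz (plus carrier at 7000 kHz)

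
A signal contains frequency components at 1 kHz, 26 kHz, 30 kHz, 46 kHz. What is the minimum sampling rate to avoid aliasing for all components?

The highest frequency component is f_max = 46 kHz.
Nyquist rate = 2 * f_max = 2 * 46 kHz = 92 kHz.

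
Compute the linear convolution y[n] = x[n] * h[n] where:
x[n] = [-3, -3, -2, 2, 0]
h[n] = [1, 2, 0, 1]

y[n] = sum_k x[k]*h[n-k]. Output length = len(x) + len(h) - 1 = 5 + 4 - 1 = 8.
y[0] = -3*1 = -3
y[1] = -3*1 + -3*2 = -9
y[2] = -2*1 + -3*2 + -3*0 = -8
y[3] = 2*1 + -2*2 + -3*0 + -3*1 = -5
y[4] = 0*1 + 2*2 + -2*0 + -3*1 = 1
y[5] = 0*2 + 2*0 + -2*1 = -2
y[6] = 0*0 + 2*1 = 2
y[7] = 0*1 = 0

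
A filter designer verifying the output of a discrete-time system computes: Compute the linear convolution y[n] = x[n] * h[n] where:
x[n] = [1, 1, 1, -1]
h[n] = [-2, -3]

y[n] = sum_k x[k]*h[n-k]. Output length = len(x) + len(h) - 1 = 4 + 2 - 1 = 5.
y[0] = 1*-2 = -2
y[1] = 1*-2 + 1*-3 = -5
y[2] = 1*-2 + 1*-3 = -5
y[3] = -1*-2 + 1*-3 = -1
y[4] = -1*-3 = 3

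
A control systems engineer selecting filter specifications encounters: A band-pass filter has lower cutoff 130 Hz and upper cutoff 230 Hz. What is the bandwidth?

Bandwidth = f_high - f_low
= 230 Hz - 130 Hz = 100 Hz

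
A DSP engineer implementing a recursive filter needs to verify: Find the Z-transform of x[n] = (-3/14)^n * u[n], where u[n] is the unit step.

The Z-transform of a^n * u[n] is z/(z-a) for |z| > |a|.
Here a = -3/14, so X(z) = z/(z - (-3/14)) = 14z/(14z + 3)
ROC: |z| > 3/14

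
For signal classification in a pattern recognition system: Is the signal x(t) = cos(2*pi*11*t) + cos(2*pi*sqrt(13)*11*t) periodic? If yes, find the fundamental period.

f1 = 11 Hz, f2 = 11*sqrt(13) Hz
Ratio f2/f1 = sqrt(13), which is irrational.
Since the frequency ratio is irrational, no common period exists.
The signal is not periodic.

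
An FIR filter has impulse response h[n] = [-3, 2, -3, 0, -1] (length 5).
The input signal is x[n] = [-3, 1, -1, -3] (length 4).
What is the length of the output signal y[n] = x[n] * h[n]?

For linear convolution, the output length is:
len(y) = len(x) + len(h) - 1 = 4 + 5 - 1 = 8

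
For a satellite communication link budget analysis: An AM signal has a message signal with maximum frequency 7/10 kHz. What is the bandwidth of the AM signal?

In AM (double-sideband), the bandwidth is twice the message frequency.
BW = 2 * f_m = 2 * 7/10 kHz = 7/5 kHz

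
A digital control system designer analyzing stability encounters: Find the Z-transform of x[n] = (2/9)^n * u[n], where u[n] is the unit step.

The Z-transform of a^n * u[n] is z/(z-a) for |z| > |a|.
Here a = 2/9, so X(z) = z/(z - (2/9)) = 9z/(9z - 2)
ROC: |z| > 2/9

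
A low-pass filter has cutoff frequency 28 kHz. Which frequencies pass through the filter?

A low-pass filter passes all frequencies below the cutoff frequency 28 kHz and attenuates higher frequencies.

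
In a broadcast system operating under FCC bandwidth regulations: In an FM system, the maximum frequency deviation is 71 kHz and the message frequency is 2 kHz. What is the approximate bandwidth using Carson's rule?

Carson's rule: BW = 2*(delta_f + f_m)
= 2*(71 + 2) kHz = 146 kHz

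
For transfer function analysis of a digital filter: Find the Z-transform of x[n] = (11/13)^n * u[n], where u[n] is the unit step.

The Z-transform of a^n * u[n] is z/(z-a) for |z| > |a|.
Here a = 11/13, so X(z) = z/(z - (11/13)) = 13z/(13z - 11)
ROC: |z| > 11/13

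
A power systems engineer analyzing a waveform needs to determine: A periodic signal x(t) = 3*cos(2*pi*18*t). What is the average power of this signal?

Average power of A*cos(wt) is A^2/2.
P = 3^2 / 2 = 9/2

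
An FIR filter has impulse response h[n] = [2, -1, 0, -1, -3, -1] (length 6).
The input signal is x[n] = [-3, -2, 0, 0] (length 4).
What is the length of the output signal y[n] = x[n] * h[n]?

For linear convolution, the output length is:
len(y) = len(x) + len(h) - 1 = 4 + 6 - 1 = 9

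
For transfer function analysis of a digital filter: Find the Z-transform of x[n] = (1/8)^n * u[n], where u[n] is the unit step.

The Z-transform of a^n * u[n] is z/(z-a) for |z| > |a|.
Here a = 1/8, so X(z) = z/(z - (1/8)) = 8z/(8z - 1)
ROC: |z| > 1/8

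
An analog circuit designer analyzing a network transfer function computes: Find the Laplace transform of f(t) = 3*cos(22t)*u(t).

Standard pair: cos(wt)*u(t) <-> s/(s^2+w^2)
With w = 22: L{3*cos(22t)*u(t)} = 3s/(s^2+484)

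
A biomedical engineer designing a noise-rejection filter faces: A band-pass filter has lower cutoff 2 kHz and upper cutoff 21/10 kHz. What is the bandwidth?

Bandwidth = f_high - f_low
= 21/10 kHz - 2 kHz = 1/10 kHz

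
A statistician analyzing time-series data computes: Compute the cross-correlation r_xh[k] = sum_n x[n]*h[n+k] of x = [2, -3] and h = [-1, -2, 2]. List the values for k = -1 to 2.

Both sequences indexed from 0 and zero outside their support.
Lags with overlap: k = -1 to 2.
  r_xh[-1] = x[1]*h[0] = 3
  r_xh[0] = x[0]*h[0] + x[1]*h[1] = 4
  r_xh[1] = x[0]*h[1] + x[1]*h[2] = -10
  r_xh[2] = x[0]*h[2] = 4
r_xh = [3, 4, -10, 4] (for k = -1, ..., 2)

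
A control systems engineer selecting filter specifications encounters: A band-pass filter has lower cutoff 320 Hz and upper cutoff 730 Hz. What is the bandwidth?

Bandwidth = f_high - f_low
= 730 Hz - 320 Hz = 410 Hz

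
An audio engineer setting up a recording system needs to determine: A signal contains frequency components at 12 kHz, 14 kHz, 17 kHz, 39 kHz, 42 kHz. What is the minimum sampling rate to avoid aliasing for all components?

The highest frequency component is f_max = 42 kHz.
Nyquist rate = 2 * f_max = 2 * 42 kHz = 84 kHz.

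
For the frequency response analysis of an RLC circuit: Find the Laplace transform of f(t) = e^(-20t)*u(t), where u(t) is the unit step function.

Standard Laplace transform pair:
e^(-at)*u(t) <-> 1/(s+a)
With a = 20: L{e^(-20t)*u(t)} = 1/(s+20), ROC: Re(s) > -20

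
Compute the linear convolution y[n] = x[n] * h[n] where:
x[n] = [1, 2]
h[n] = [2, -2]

y[n] = sum_k x[k]*h[n-k]. Output length = len(x) + len(h) - 1 = 2 + 2 - 1 = 3.
y[0] = 1*2 = 2
y[1] = 2*2 + 1*-2 = 2
y[2] = 2*-2 = -4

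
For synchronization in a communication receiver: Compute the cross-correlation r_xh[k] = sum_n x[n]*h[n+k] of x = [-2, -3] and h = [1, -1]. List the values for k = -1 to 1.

Both sequences indexed from 0 and zero outside their support.
Lags with overlap: k = -1 to 1.
  r_xh[-1] = x[1]*h[0] = -3
  r_xh[0] = x[0]*h[0] + x[1]*h[1] = 1
  r_xh[1] = x[0]*h[1] = 2
r_xh = [-3, 1, 2] (for k = -1, ..., 1)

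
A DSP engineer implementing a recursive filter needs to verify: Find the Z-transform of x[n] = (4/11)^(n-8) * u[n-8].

Time-shifting property: if X(z) = Z{x[n]}, then Z{x[n-d]} = z^(-d) * X(z)
X(z) = z/(z - 4/11) for x[n] = (4/11)^n * u[n]
Z{x[n-8]} = z^(-8) * z/(z - 4/11) = z^(-7)/(z - 4/11)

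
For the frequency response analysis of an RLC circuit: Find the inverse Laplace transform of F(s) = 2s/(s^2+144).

Standard pair: s/(s^2+w^2) <-> cos(wt)*u(t)
With k=2, w=12: f(t) = 2*cos(12t)*u(t)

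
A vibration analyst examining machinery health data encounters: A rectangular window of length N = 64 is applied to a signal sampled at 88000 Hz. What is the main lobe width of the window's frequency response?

For a rectangular window of length N,
the main lobe width in frequency is 2*f_s/N.
= 2*88000/64 = 2750 Hz
This determines the minimum frequency separation for resolving two sinusoids.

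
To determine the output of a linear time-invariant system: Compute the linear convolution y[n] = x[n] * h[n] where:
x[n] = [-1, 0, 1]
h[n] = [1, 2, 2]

y[n] = sum_k x[k]*h[n-k]. Output length = len(x) + len(h) - 1 = 3 + 3 - 1 = 5.
y[0] = -1*1 = -1
y[1] = 0*1 + -1*2 = -2
y[2] = 1*1 + 0*2 + -1*2 = -1
y[3] = 1*2 + 0*2 = 2
y[4] = 1*2 = 2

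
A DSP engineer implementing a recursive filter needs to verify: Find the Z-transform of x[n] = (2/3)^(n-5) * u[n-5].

Time-shifting property: if X(z) = Z{x[n]}, then Z{x[n-d]} = z^(-d) * X(z)
X(z) = z/(z - 2/3) for x[n] = (2/3)^n * u[n]
Z{x[n-5]} = z^(-5) * z/(z - 2/3) = z^(-4)/(z - 2/3)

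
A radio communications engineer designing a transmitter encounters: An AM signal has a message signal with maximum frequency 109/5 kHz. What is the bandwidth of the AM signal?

In AM (double-sideband), the bandwidth is twice the message frequency.
BW = 2 * f_m = 2 * 109/5 kHz = 218/5 kHz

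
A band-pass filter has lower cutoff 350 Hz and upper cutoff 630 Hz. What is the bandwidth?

Bandwidth = f_high - f_low
= 630 Hz - 350 Hz = 280 Hz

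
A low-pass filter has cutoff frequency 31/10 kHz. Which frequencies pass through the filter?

A low-pass filter passes all frequencies below the cutoff frequency 31/10 kHz and attenuates higher frequencies.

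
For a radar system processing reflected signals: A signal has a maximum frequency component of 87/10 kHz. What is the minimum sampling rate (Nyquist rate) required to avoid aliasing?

By the Nyquist-Shannon sampling theorem,
the minimum sampling rate (Nyquist rate) must be at least 2 * f_max.
Nyquist rate = 2 * 87/10 kHz = 87/5 kHz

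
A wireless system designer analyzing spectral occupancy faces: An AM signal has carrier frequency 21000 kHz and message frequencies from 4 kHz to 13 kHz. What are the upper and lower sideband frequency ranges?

Upper sideband (USB) = fc + [fm_low, fm_high] = 21000 + [4, 13] = [21004, 21013] kHz
Lower sideband (LSB) = fc - [fm_high, fm_low] = 21000 - [13, 4] = [20987, 20996] kHz
Total occupied spectrum: 20987 kHz to 21013 kHz (plus carrier at 21000 kHz)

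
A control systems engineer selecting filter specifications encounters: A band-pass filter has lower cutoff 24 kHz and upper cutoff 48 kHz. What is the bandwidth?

Bandwidth = f_high - f_low
= 48 kHz - 24 kHz = 24 kHz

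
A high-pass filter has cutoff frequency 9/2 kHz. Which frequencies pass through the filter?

A high-pass filter passes all frequencies above the cutoff frequency 9/2 kHz and attenuates lower frequencies.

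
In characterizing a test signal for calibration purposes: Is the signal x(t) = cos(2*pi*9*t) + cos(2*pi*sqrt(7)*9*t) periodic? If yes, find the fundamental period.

f1 = 9 Hz, f2 = 9*sqrt(7) Hz
Ratio f2/f1 = sqrt(7), which is irrational.
Since the frequency ratio is irrational, no common period exists.
The signal is not periodic.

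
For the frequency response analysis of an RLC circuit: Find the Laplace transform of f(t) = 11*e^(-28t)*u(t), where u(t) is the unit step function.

Standard Laplace transform pair:
e^(-at)*u(t) <-> 1/(s+a)
With a = 28: L{11*e^(-28t)*u(t)} = 11/(s+28), ROC: Re(s) > -28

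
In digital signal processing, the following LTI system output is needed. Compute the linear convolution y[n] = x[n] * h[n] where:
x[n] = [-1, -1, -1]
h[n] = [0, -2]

y[n] = sum_k x[k]*h[n-k]. Output length = len(x) + len(h) - 1 = 3 + 2 - 1 = 4.
y[0] = -1*0 = 0
y[1] = -1*0 + -1*-2 = 2
y[2] = -1*0 + -1*-2 = 2
y[3] = -1*-2 = 2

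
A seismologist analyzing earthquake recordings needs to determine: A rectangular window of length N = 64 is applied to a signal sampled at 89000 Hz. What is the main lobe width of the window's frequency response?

For a rectangular window of length N,
the main lobe width in frequency is 2*f_s/N.
= 2*89000/64 = 11125/4 Hz
This determines the minimum frequency separation for resolving two sinusoids.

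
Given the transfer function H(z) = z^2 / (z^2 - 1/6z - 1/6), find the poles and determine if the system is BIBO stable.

Poles are roots of the denominator: z^2 - 1/6z - 1/6 = 0.
Quadratic formula: z = [-(-1/6) +/- sqrt((-1/6)^2 - 4*(-1/6))] / 2
Discriminant = 1/36 + 2/3 = 25/36; sqrt = 5/6.
z = (1/6 +/- 5/6) / 2 => z = 1/2 or z = -1/3.
|p1| = 1/3, |p2| = 1/2.
For BIBO stability, all poles must lie inside the unit circle (|p| < 1).
System is STABLE since both |p| < 1.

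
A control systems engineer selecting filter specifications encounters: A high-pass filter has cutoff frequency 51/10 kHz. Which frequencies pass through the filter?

A high-pass filter passes all frequencies above the cutoff frequency 51/10 kHz and attenuates lower frequencies.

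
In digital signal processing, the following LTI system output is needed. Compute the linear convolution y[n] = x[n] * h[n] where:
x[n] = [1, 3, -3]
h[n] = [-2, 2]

y[n] = sum_k x[k]*h[n-k]. Output length = len(x) + len(h) - 1 = 3 + 2 - 1 = 4.
y[0] = 1*-2 = -2
y[1] = 3*-2 + 1*2 = -4
y[2] = -3*-2 + 3*2 = 12
y[3] = -3*2 = -6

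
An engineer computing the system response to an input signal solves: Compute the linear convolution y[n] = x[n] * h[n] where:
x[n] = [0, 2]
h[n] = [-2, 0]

y[n] = sum_k x[k]*h[n-k]. Output length = len(x) + len(h) - 1 = 2 + 2 - 1 = 3.
y[0] = 0*-2 = 0
y[1] = 2*-2 + 0*0 = -4
y[2] = 2*0 = 0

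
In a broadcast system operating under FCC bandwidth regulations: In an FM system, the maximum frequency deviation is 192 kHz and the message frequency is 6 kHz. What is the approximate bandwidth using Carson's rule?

Carson's rule: BW = 2*(delta_f + f_m)
= 2*(192 + 6) kHz = 396 kHz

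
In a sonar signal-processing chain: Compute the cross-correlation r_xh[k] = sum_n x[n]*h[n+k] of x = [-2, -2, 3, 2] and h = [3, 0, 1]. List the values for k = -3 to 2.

Both sequences indexed from 0 and zero outside their support.
Lags with overlap: k = -3 to 2.
  r_xh[-3] = x[3]*h[0] = 6
  r_xh[-2] = x[2]*h[0] + x[3]*h[1] = 9
  r_xh[-1] = x[1]*h[0] + x[2]*h[1] + x[3]*h[2] = -4
  r_xh[0] = x[0]*h[0] + x[1]*h[1] + x[2]*h[2] = -3
  r_xh[1] = x[0]*h[1] + x[1]*h[2] = -2
  r_xh[2] = x[0]*h[2] = -2
r_xh = [6, 9, -4, -3, -2, -2] (for k = -3, ..., 2)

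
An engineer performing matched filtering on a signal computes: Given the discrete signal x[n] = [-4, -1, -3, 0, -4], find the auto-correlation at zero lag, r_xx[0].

The auto-correlation at zero lag r_xx[0] equals the signal energy.
r_xx[0] = sum of x[n]^2 = (-4)^2 + (-1)^2 + (-3)^2 + 0^2 + (-4)^2
= 16 + 1 + 9 + 0 + 16 = 42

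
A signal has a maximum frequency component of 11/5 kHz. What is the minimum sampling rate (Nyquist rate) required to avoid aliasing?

By the Nyquist-Shannon sampling theorem,
the minimum sampling rate (Nyquist rate) must be at least 2 * f_max.
Nyquist rate = 2 * 11/5 kHz = 22/5 kHz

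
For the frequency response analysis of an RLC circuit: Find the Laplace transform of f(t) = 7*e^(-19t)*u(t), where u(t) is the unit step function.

Standard Laplace transform pair:
e^(-at)*u(t) <-> 1/(s+a)
With a = 19: L{7*e^(-19t)*u(t)} = 7/(s+19), ROC: Re(s) > -19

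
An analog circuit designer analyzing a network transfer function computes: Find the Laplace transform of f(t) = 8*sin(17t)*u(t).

Standard pair: sin(wt)*u(t) <-> w/(s^2+w^2)
With w = 17: L{8*sin(17t)*u(t)} = 136/(s^2+289)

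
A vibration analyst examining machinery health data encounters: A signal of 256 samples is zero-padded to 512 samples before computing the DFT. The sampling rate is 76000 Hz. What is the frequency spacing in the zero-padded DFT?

Original DFT: N = 256, resolution = f_s/N = 76000/256 = 2375/8 Hz
Zero-padded DFT: N = 512, resolution = f_s/N = 76000/512 = 2375/16 Hz
Zero-padding interpolates the spectrum (finer frequency grid)
but does NOT improve the true spectral resolution (ability to resolve close frequencies).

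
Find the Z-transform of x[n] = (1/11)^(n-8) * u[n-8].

Time-shifting property: if X(z) = Z{x[n]}, then Z{x[n-d]} = z^(-d) * X(z)
X(z) = z/(z - 1/11) for x[n] = (1/11)^n * u[n]
Z{x[n-8]} = z^(-8) * z/(z - 1/11) = z^(-7)/(z - 1/11)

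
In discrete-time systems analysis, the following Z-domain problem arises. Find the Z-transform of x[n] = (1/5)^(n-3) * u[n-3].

Time-shifting property: if X(z) = Z{x[n]}, then Z{x[n-d]} = z^(-d) * X(z)
X(z) = z/(z - 1/5) for x[n] = (1/5)^n * u[n]
Z{x[n-3]} = z^(-3) * z/(z - 1/5) = z^(-2)/(z - 1/5)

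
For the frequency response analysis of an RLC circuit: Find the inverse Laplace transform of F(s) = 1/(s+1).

Standard pair: k/(s+a) <-> k*e^(-at)*u(t)
With k=1, a=1: f(t) = e^(-t)*u(t)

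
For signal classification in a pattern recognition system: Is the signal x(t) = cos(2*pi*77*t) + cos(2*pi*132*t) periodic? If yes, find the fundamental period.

f1 = 77 Hz, f2 = 132 Hz
Period T1 = 1/77, T2 = 1/132
Ratio T1/T2 = 132/77, which is rational.
The signal is periodic with fundamental period T = 1/GCD(77,132) = 1/11 s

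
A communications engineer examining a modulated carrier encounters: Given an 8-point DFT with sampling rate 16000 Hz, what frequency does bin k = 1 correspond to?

The frequency of DFT bin k is: f_k = k * f_s / N
f_1 = 1 * 16000 / 8 = 2000 Hz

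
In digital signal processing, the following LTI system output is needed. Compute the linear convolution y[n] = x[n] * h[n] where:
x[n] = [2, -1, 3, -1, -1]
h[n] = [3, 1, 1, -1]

y[n] = sum_k x[k]*h[n-k]. Output length = len(x) + len(h) - 1 = 5 + 4 - 1 = 8.
y[0] = 2*3 = 6
y[1] = -1*3 + 2*1 = -1
y[2] = 3*3 + -1*1 + 2*1 = 10
y[3] = -1*3 + 3*1 + -1*1 + 2*-1 = -3
y[4] = -1*3 + -1*1 + 3*1 + -1*-1 = 0
y[5] = -1*1 + -1*1 + 3*-1 = -5
y[6] = -1*1 + -1*-1 = 0
y[7] = -1*-1 = 1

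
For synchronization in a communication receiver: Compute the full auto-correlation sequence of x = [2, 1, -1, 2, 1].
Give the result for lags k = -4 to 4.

r_xx[k] = sum_m x[m]*x[m+k], indexed from 0, for k = -4 to 4:
  r_xx[-4] = x[4]*x[0] = 2
  r_xx[-3] = x[3]*x[0] + x[4]*x[1] = 5
  r_xx[-2] = x[2]*x[0] + x[3]*x[1] + x[4]*x[2] = -1
  r_xx[-1] = x[1]*x[0] + x[2]*x[1] + x[3]*x[2] + x[4]*x[3] = 1
  r_xx[0] = x[0]*x[0] + x[1]*x[1] + x[2]*x[2] + x[3]*x[3] + x[4]*x[4] = 11
  r_xx[1] = x[0]*x[1] + x[1]*x[2] + x[2]*x[3] + x[3]*x[4] = 1
  r_xx[2] = x[0]*x[2] + x[1]*x[3] + x[2]*x[4] = -1
  r_xx[3] = x[0]*x[3] + x[1]*x[4] = 5
  r_xx[4] = x[0]*x[4] = 2
r_xx = [2, 5, -1, 1, 11, 1, -1, 5, 2]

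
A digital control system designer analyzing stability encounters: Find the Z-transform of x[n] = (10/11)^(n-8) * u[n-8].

Time-shifting property: if X(z) = Z{x[n]}, then Z{x[n-d]} = z^(-d) * X(z)
X(z) = z/(z - 10/11) for x[n] = (10/11)^n * u[n]
Z{x[n-8]} = z^(-8) * z/(z - 10/11) = z^(-7)/(z - 10/11)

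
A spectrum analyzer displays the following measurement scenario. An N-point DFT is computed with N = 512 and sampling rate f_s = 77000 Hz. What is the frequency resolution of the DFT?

DFT frequency resolution = f_s / N
= 77000 / 512 = 9625/64 Hz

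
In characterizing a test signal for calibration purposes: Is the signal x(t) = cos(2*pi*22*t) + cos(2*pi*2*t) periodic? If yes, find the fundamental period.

f1 = 22 Hz, f2 = 2 Hz
Period T1 = 1/22, T2 = 1/2
Ratio T1/T2 = 2/22, which is rational.
The signal is periodic with fundamental period T = 1/GCD(22,2) = 1/2 s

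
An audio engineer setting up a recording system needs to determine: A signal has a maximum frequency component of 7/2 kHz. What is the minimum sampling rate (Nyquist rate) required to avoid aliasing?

By the Nyquist-Shannon sampling theorem,
the minimum sampling rate (Nyquist rate) must be at least 2 * f_max.
Nyquist rate = 2 * 7/2 kHz = 7 kHz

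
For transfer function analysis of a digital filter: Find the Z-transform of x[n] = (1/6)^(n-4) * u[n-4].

Time-shifting property: if X(z) = Z{x[n]}, then Z{x[n-d]} = z^(-d) * X(z)
X(z) = z/(z - 1/6) for x[n] = (1/6)^n * u[n]
Z{x[n-4]} = z^(-4) * z/(z - 1/6) = z^(-3)/(z - 1/6)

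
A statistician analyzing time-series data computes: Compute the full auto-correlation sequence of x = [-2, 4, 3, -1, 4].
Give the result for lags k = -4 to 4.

r_xx[k] = sum_m x[m]*x[m+k], indexed from 0, for k = -4 to 4:
  r_xx[-4] = x[4]*x[0] = -8
  r_xx[-3] = x[3]*x[0] + x[4]*x[1] = 18
  r_xx[-2] = x[2]*x[0] + x[3]*x[1] + x[4]*x[2] = 2
  r_xx[-1] = x[1]*x[0] + x[2]*x[1] + x[3]*x[2] + x[4]*x[3] = -3
  r_xx[0] = x[0]*x[0] + x[1]*x[1] + x[2]*x[2] + x[3]*x[3] + x[4]*x[4] = 46
  r_xx[1] = x[0]*x[1] + x[1]*x[2] + x[2]*x[3] + x[3]*x[4] = -3
  r_xx[2] = x[0]*x[2] + x[1]*x[3] + x[2]*x[4] = 2
  r_xx[3] = x[0]*x[3] + x[1]*x[4] = 18
  r_xx[4] = x[0]*x[4] = -8
r_xx = [-8, 18, 2, -3, 46, -3, 2, 18, -8]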